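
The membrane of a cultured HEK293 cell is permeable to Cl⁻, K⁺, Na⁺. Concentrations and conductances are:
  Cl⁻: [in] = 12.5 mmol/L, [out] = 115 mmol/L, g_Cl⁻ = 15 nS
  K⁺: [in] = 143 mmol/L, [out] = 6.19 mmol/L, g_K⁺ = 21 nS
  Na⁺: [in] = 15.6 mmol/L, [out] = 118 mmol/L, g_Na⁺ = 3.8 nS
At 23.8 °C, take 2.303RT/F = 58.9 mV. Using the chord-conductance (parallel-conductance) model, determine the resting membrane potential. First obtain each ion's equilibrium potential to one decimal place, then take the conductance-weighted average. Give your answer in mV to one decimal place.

E_Cl⁻ = (58.9/-1)·log₁₀(115/12.5) = -56.8 mV
E_K⁺ = (58.9/1)·log₁₀(6.19/143) = -80.3 mV
E_Na⁺ = (58.9/1)·log₁₀(118/15.6) = 51.8 mV
Vm = (Σ gᵢEᵢ)/(Σ gᵢ) = (15·-56.8 + 21·-80.3 + 3.8·51.8) / (15 + 21 + 3.8)
= -2341.46 / 39.8 = -58.83 mV

-58.8 mV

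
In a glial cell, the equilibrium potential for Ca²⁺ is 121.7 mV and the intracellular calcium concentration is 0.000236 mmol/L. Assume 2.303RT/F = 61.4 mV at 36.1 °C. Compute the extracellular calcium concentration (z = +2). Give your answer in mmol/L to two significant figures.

Nernst: E = (61.4/2) · log₁₀([out]/[in]), so log₁₀([out]/[in]) = 121.7 × 2 / 61.4 = 3.9642.
[out]/[in] = 10^(3.9642) = 9208.
[out] = 9208 × 0.000236 = 2.173 mmol/L.

2.2 mmol/L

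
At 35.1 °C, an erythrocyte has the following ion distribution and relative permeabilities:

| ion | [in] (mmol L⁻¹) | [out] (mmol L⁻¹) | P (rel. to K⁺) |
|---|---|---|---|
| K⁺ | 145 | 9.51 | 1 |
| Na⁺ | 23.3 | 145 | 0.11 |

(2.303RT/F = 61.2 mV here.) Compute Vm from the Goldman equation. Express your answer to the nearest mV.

Vm = 61.2 · log₁₀[(Σ P·[cation]ₒ + Σ P·[anion]ᵢ) / (Σ P·[cation]ᵢ + Σ P·[anion]ₒ)]
Numerator = 1×9.51 + 0.11×145 = 25.46
Denominator = 1×145 + 0.11×23.3 = 147.6
Vm = 61.2 · log₁₀(0.17254) = 61.2 × (-0.7631) = -46.70 mV

-47 mV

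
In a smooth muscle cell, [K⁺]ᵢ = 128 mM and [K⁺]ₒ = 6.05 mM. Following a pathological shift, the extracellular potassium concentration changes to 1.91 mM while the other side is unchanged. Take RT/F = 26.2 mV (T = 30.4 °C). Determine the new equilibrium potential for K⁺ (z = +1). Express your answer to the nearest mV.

-110 mV

After the shift: [K⁺]_out = 1.91, [K⁺]_in = 128 mM.
E_new = (26.2/1)·ln(1.91/128) = 26.20 · (-4.2049) = -110.17 mV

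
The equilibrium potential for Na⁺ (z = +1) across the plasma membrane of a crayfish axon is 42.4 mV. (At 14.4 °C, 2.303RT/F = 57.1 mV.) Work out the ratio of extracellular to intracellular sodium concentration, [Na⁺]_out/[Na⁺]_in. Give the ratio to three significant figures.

log₁₀([out]/[in]) = E·z/(57.1) = 42.4 × 1 / 57.1 = 0.7426
[out]/[in] = 10^(0.7426) = 5.528

5.53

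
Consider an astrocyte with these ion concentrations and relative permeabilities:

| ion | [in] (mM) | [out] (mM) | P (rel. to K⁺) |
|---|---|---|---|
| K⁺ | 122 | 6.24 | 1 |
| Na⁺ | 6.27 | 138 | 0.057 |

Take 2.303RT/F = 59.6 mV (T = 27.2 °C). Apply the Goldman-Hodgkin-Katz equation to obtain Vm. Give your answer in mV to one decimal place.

Vm = 59.6 · log₁₀[(Σ P·[cation]ₒ + Σ P·[anion]ᵢ) / (Σ P·[cation]ᵢ + Σ P·[anion]ₒ)]
Numerator = 1×6.24 + 0.057×138 = 14.11
Denominator = 1×122 + 0.057×6.27 = 122.4
Vm = 59.6 · log₁₀(0.11529) = 59.6 × (-0.9382) = -55.92 mV

-55.9 mV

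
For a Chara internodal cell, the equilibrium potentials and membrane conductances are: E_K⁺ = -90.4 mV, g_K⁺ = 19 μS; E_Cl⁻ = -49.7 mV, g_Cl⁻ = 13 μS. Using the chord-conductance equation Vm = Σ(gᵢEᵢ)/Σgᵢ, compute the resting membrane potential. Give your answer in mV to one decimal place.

Σ gᵢEᵢ = 19·(-90.4) + 13·(-49.7) = -2363.70
Σ gᵢ = 19 + 13 = 32
Vm = -2363.70 / 32 = -73.87 mV

-73.9 mV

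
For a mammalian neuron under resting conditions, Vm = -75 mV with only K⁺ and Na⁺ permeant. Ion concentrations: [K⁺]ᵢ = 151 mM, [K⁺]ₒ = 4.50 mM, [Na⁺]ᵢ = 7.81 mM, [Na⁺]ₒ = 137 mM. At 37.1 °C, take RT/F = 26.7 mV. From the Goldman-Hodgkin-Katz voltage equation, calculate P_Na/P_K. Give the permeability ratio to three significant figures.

0.0337

Let α = P_Na/P_K. GHK: Vm = 26.7·ln[(Kₒ + α·Naₒ)/(Kᵢ + α·Naᵢ)].
e^(Vm/26.7) = e^(-75.0/26.7) = 0.060266
So 0.060266·(Kᵢ + α·Naᵢ) = Kₒ + α·Naₒ → α = (0.060266·151.0 − 4.5) / (137.0 − 0.060266·7.81)
α = (9.1 − 4.5) / (137.0 − 0.4707) = 4.6/136.5 = 0.03369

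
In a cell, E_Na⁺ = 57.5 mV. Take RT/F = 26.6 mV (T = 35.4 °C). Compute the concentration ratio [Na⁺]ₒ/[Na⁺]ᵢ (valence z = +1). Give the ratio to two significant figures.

8.7

ln([out]/[in]) = E·z/(26.6) = 57.5 × 1 / 26.6 = 2.1617
[out]/[in] = e^(2.1617) = 8.685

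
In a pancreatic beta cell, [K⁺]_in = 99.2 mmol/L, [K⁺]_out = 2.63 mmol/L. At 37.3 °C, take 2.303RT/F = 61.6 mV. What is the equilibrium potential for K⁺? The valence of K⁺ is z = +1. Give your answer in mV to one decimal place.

-97.1 mV

E = (61.6/z) · log₁₀([K⁺]_out/[K⁺]_in) with z = +1.
= (61.6/1) · log₁₀(2.63/99.2) = 61.60 · log₁₀(0.02651)
= 61.60 · (-1.5766) = -97.12 mV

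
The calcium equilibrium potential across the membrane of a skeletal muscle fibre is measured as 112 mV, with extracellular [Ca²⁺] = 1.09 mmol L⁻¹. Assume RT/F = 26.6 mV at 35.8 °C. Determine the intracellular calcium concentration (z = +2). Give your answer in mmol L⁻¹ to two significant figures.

0.00024 mmol L⁻¹

Nernst: E = (26.6/2) · ln([out]/[in]), so ln([out]/[in]) = 112.0 × 2 / 26.6 = 8.4211.
[out]/[in] = e^(8.4211) = 4542.
[in] = 1.09 / 4542 = 0.00024 mmol L⁻¹.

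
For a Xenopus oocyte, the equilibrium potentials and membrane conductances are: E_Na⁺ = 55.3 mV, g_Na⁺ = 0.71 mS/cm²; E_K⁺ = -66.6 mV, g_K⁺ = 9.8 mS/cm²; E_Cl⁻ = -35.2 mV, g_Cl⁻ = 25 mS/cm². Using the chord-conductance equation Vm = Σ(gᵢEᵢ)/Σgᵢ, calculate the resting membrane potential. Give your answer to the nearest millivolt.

Σ gᵢEᵢ = 0.71·(55.3) + 9.8·(-66.6) + 25·(-35.2) = -1493.42
Σ gᵢ = 0.71 + 9.8 + 25 = 35.51
Vm = -1493.42 / 35.51 = -42.06 mV

-42 mV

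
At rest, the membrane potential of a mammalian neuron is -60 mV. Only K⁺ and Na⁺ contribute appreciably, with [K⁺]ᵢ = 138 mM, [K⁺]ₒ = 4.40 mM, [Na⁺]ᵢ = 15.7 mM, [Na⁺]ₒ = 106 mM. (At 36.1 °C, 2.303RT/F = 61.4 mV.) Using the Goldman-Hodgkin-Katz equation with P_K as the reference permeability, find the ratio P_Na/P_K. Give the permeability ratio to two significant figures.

0.097

Let α = P_Na/P_K. GHK: Vm = 61.4·log₁₀[(Kₒ + α·Naₒ)/(Kᵢ + α·Naᵢ)].
10^(Vm/61.4) = 10^(-60.0/61.4) = 0.10539
So 0.10539·(Kᵢ + α·Naᵢ) = Kₒ + α·Naₒ → α = (0.10539·138.0 − 4.4) / (106.0 − 0.10539·15.7)
α = (14.54 − 4.4) / (106.0 − 1.655) = 10.14/104.3 = 0.09721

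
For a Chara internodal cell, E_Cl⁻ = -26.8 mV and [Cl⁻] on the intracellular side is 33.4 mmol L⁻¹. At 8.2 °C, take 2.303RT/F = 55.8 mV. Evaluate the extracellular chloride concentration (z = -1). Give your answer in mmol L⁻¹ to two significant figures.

100 mmol L⁻¹

Nernst: E = (55.8/-1) · log₁₀([out]/[in]), so log₁₀([out]/[in]) = -26.8 × -1 / 55.8 = 0.4803.
[out]/[in] = 10^(0.4803) = 3.022.
[out] = 3.022 × 33.4 = 100.9 mmol L⁻¹.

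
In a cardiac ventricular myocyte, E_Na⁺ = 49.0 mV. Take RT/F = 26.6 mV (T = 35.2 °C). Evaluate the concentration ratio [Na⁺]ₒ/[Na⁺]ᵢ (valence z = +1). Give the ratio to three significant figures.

6.31

ln([out]/[in]) = E·z/(26.6) = 49.0 × 1 / 26.6 = 1.8421
[out]/[in] = e^(1.8421) = 6.31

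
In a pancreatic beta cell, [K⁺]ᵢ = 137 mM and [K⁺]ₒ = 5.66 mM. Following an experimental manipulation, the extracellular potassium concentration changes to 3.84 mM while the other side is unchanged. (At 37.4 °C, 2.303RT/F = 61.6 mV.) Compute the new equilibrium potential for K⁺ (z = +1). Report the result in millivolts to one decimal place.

-95.6 mV

After the shift: [K⁺]_out = 3.84, [K⁺]_in = 137 mM.
E_new = (61.6/1)·log₁₀(3.84/137) = 61.60 · (-1.5524) = -95.63 mV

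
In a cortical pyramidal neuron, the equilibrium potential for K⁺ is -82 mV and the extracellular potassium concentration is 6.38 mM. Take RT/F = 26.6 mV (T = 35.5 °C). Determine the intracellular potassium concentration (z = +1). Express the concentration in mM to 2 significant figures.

Nernst: E = (26.6/1) · ln([out]/[in]), so ln([out]/[in]) = -82.0 × 1 / 26.6 = -3.0827.
[out]/[in] = e^(-3.0827) = 0.04584.
[in] = 6.38 / 0.04584 = 139.2 mM.

140 mM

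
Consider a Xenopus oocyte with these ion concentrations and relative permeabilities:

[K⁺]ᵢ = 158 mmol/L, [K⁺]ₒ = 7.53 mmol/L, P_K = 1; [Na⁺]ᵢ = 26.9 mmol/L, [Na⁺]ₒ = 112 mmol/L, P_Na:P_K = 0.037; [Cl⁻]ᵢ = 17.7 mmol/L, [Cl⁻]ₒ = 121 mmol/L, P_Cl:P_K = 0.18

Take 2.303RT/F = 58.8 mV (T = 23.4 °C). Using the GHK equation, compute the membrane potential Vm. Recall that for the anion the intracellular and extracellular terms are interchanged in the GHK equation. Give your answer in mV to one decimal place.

Vm = 58.8 · log₁₀[(Σ P·[cation]ₒ + Σ P·[anion]ᵢ) / (Σ P·[cation]ᵢ + Σ P·[anion]ₒ)]
Numerator = 1×7.53 + 0.037×112 + 0.18×17.7 = 14.86
Denominator = 1×158 + 0.037×26.9 + 0.18×121 = 180.8
Vm = 58.8 · log₁₀(0.082201) = 58.8 × (-1.0851) = -63.81 mV

-63.8 mV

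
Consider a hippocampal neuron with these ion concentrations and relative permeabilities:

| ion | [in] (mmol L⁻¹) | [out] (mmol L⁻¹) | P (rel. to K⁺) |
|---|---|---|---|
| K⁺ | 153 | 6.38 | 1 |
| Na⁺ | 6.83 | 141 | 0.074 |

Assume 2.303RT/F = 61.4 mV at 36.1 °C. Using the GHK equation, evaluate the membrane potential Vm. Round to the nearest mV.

-59 mV

Vm = 61.4 · log₁₀[(Σ P·[cation]ₒ + Σ P·[anion]ᵢ) / (Σ P·[cation]ᵢ + Σ P·[anion]ₒ)]
Numerator = 1×6.38 + 0.074×141 = 16.81
Denominator = 1×153 + 0.074×6.83 = 153.5
Vm = 61.4 · log₁₀(0.10953) = 61.4 × (-0.9605) = -58.97 mV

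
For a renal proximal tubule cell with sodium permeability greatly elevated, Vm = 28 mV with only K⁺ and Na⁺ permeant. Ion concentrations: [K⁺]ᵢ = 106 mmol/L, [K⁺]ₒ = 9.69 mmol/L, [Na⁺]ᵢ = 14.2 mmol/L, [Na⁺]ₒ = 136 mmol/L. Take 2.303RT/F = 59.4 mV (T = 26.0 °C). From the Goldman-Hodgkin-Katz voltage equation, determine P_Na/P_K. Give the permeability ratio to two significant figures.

Let α = P_Na/P_K. GHK: Vm = 59.4·log₁₀[(Kₒ + α·Naₒ)/(Kᵢ + α·Naᵢ)].
10^(Vm/59.4) = 10^(28.0/59.4) = 2.9606
So 2.9606·(Kᵢ + α·Naᵢ) = Kₒ + α·Naₒ → α = (2.9606·106.0 − 9.69) / (136.0 − 2.9606·14.2)
α = (313.8 − 9.69) / (136.0 − 42.04) = 304.1/93.96 = 3.237

3.2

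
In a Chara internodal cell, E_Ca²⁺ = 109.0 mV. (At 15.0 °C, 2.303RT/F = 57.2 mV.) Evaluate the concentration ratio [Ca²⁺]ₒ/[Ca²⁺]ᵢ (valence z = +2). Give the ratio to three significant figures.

log₁₀([out]/[in]) = E·z/(57.2) = 109.0 × 2 / 57.2 = 3.8112
[out]/[in] = 10^(3.8112) = 6474

6470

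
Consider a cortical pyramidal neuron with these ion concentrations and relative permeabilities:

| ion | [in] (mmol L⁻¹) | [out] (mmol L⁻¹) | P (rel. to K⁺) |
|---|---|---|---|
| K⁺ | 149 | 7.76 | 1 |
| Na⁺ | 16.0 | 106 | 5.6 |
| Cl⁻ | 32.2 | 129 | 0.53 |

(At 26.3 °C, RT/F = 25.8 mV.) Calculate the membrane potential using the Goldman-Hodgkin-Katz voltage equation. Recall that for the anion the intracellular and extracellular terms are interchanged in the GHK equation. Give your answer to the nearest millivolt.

Vm = 25.8 · ln[(Σ P·[cation]ₒ + Σ P·[anion]ᵢ) / (Σ P·[cation]ᵢ + Σ P·[anion]ₒ)]
Numerator = 1×7.76 + 5.6×106 + 0.53×32.2 = 618.4
Denominator = 1×149 + 5.6×16.0 + 0.53×129 = 307
Vm = 25.8 · ln(2.0146) = 25.8 × (0.7004) = 18.07 mV

18 mV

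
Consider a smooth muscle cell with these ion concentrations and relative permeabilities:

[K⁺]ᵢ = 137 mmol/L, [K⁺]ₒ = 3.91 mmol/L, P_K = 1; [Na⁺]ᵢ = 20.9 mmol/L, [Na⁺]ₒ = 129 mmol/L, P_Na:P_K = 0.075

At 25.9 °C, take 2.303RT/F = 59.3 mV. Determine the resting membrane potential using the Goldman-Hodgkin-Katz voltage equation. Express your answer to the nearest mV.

Vm = 59.3 · log₁₀[(Σ P·[cation]ₒ + Σ P·[anion]ᵢ) / (Σ P·[cation]ᵢ + Σ P·[anion]ₒ)]
Numerator = 1×3.91 + 0.075×129 = 13.58
Denominator = 1×137 + 0.075×20.9 = 138.6
Vm = 59.3 · log₁₀(0.098039) = 59.3 × (-1.0086) = -59.81 mV

-60 mV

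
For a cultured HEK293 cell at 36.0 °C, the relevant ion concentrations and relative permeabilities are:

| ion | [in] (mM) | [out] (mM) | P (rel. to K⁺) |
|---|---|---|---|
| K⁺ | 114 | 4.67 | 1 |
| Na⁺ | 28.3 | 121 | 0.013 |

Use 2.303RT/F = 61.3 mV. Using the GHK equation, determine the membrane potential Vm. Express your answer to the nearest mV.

Vm = 61.3 · log₁₀[(Σ P·[cation]ₒ + Σ P·[anion]ᵢ) / (Σ P·[cation]ᵢ + Σ P·[anion]ₒ)]
Numerator = 1×4.67 + 0.013×121 = 6.243
Denominator = 1×114 + 0.013×28.3 = 114.4
Vm = 61.3 · log₁₀(0.054587) = 61.3 × (-1.2629) = -77.42 mV

-77 mV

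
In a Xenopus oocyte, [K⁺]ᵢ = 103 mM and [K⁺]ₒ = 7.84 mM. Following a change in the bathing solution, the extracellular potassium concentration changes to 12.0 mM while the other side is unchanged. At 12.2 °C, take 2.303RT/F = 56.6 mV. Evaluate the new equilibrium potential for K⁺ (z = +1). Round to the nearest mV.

After the shift: [K⁺]_out = 12.0, [K⁺]_in = 103 mM.
E_new = (56.6/1)·log₁₀(12.0/103) = 56.60 · (-0.9337) = -52.84 mV

-53 mV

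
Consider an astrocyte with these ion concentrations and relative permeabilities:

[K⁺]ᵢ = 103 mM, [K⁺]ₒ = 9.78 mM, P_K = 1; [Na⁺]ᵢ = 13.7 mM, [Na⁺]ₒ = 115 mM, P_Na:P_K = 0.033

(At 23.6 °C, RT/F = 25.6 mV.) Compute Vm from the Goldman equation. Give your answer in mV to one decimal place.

Vm = 25.6 · ln[(Σ P·[cation]ₒ + Σ P·[anion]ᵢ) / (Σ P·[cation]ᵢ + Σ P·[anion]ₒ)]
Numerator = 1×9.78 + 0.033×115 = 13.57
Denominator = 1×103 + 0.033×13.7 = 103.5
Vm = 25.6 · ln(0.13122) = 25.6 × (-2.0309) = -51.99 mV

-52.0 mV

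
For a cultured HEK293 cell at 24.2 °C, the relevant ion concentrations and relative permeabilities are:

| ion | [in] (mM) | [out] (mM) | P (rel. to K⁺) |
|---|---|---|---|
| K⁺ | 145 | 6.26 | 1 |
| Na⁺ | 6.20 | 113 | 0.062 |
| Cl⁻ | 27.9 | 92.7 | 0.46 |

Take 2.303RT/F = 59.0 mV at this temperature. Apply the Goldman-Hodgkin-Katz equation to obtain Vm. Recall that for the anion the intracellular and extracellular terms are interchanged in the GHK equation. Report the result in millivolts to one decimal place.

-50.6 mV

Vm = 59.0 · log₁₀[(Σ P·[cation]ₒ + Σ P·[anion]ᵢ) / (Σ P·[cation]ᵢ + Σ P·[anion]ₒ)]
Numerator = 1×6.26 + 0.062×113 + 0.46×27.9 = 26.1
Denominator = 1×145 + 0.062×6.20 + 0.46×92.7 = 188
Vm = 59.0 · log₁₀(0.13881) = 59.0 × (-0.8576) = -50.60 mV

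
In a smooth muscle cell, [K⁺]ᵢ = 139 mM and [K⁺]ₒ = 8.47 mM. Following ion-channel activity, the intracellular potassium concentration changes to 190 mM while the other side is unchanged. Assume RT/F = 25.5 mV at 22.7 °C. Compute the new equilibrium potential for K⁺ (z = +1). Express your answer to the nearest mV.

After the shift: [K⁺]_out = 8.47, [K⁺]_in = 190 mM.
E_new = (25.5/1)·ln(8.47/190) = 25.50 · (-3.1105) = -79.32 mV

-79 mV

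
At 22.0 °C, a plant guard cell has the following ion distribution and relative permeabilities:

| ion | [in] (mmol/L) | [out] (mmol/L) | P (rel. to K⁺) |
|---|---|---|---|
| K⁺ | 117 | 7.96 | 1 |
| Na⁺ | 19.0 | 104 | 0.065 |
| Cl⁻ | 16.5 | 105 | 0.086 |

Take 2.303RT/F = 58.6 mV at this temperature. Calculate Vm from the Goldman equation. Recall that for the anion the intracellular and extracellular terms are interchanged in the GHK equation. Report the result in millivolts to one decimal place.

-52.6 mV

Vm = 58.6 · log₁₀[(Σ P·[cation]ₒ + Σ P·[anion]ᵢ) / (Σ P·[cation]ᵢ + Σ P·[anion]ₒ)]
Numerator = 1×7.96 + 0.065×104 + 0.086×16.5 = 16.14
Denominator = 1×117 + 0.065×19.0 + 0.086×105 = 127.3
Vm = 58.6 · log₁₀(0.12681) = 58.6 × (-0.8968) = -52.55 mV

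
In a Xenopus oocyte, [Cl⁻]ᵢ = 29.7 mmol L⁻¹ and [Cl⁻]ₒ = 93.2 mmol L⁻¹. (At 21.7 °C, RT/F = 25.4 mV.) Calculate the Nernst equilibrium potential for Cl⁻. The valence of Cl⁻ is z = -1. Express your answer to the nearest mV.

E = (25.4/z) · ln([Cl⁻]_out/[Cl⁻]_in) with z = -1.
For an anion, dividing by z = -1 reverses the sign.
= (25.4/-1) · ln(93.2/29.7) = -25.40 · ln(3.138)
= -25.40 · (1.1436) = -29.05 mV

-29 mV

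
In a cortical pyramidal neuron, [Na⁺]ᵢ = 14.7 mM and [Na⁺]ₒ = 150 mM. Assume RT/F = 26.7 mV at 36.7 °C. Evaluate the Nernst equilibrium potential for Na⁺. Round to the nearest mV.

E = (26.7/z) · ln([Na⁺]_out/[Na⁺]_in) with z = +1.
= (26.7/1) · ln(150/14.7) = 26.70 · ln(10.2)
= 26.70 · (2.3228) = 62.02 mV

62 mV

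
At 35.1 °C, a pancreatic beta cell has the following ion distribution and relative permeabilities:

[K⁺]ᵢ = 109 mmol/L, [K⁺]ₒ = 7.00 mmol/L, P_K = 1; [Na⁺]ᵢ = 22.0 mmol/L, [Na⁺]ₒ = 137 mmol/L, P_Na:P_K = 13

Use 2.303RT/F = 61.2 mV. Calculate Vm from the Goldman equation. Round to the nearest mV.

Vm = 61.2 · log₁₀[(Σ P·[cation]ₒ + Σ P·[anion]ᵢ) / (Σ P·[cation]ᵢ + Σ P·[anion]ₒ)]
Numerator = 1×7.00 + 13×137 = 1788
Denominator = 1×109 + 13×22.0 = 395
Vm = 61.2 · log₁₀(4.5266) = 61.2 × (0.6558) = 40.13 mV

40 mV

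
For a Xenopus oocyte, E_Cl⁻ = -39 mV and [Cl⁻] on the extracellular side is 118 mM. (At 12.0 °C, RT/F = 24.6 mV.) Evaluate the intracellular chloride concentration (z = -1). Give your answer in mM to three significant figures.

Nernst: E = (24.6/-1) · ln([out]/[in]), so ln([out]/[in]) = -39.0 × -1 / 24.6 = 1.5854.
[out]/[in] = e^(1.5854) = 4.881.
[in] = 118 / 4.881 = 24.17 mM.

24.2 mM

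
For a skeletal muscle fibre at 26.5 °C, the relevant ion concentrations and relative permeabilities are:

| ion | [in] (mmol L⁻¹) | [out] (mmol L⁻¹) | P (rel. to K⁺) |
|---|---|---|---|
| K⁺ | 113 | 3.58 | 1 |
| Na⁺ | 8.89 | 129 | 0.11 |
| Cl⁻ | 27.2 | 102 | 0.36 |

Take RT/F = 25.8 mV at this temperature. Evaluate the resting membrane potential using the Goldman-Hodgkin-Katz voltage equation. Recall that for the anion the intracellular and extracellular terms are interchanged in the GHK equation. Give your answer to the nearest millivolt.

Vm = 25.8 · ln[(Σ P·[cation]ₒ + Σ P·[anion]ᵢ) / (Σ P·[cation]ᵢ + Σ P·[anion]ₒ)]
Numerator = 1×3.58 + 0.11×129 + 0.36×27.2 = 27.56
Denominator = 1×113 + 0.11×8.89 + 0.36×102 = 150.7
Vm = 25.8 · ln(0.1829) = 25.8 × (-1.6988) = -43.83 mV

-44 mV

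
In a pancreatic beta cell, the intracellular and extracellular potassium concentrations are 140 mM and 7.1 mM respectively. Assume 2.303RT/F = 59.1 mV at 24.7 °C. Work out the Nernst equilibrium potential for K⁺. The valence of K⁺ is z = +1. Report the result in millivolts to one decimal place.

E = (59.1/z) · log₁₀([K⁺]_out/[K⁺]_in) with z = +1.
= (59.1/1) · log₁₀(7.1/140) = 59.10 · log₁₀(0.05071)
= 59.10 · (-1.2949) = -76.53 mV

-76.5 mV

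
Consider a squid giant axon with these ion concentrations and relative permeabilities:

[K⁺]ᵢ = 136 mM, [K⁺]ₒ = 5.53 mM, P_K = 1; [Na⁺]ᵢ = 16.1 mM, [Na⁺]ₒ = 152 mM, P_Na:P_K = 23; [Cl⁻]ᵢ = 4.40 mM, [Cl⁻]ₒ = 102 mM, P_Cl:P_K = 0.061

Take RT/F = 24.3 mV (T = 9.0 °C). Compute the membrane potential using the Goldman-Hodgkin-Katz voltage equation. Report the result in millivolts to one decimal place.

Vm = 24.3 · ln[(Σ P·[cation]ₒ + Σ P·[anion]ᵢ) / (Σ P·[cation]ᵢ + Σ P·[anion]ₒ)]
Numerator = 1×5.53 + 23×152 + 0.061×4.40 = 3502
Denominator = 1×136 + 23×16.1 + 0.061×102 = 512.5
Vm = 24.3 · ln(6.8325) = 24.3 × (1.9217) = 46.70 mV

46.7 mV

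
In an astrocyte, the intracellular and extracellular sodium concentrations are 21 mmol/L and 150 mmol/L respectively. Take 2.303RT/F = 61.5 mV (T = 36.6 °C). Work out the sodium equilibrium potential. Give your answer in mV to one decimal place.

52.5 mV

E = (61.5/z) · log₁₀([Na⁺]_out/[Na⁺]_in) with z = +1.
= (61.5/1) · log₁₀(150/21) = 61.50 · log₁₀(7.143)
= 61.50 · (0.8539) = 52.51 mV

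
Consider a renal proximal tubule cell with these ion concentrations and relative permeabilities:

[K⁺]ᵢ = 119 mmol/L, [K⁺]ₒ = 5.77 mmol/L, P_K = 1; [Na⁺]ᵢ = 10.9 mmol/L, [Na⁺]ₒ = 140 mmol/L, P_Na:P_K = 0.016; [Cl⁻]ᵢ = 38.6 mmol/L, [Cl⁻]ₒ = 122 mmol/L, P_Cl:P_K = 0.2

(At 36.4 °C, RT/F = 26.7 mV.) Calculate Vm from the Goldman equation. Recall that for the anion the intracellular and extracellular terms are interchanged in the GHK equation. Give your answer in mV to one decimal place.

Vm = 26.7 · ln[(Σ P·[cation]ₒ + Σ P·[anion]ᵢ) / (Σ P·[cation]ᵢ + Σ P·[anion]ₒ)]
Numerator = 1×5.77 + 0.016×140 + 0.2×38.6 = 15.73
Denominator = 1×119 + 0.016×10.9 + 0.2×122 = 143.6
Vm = 26.7 · ln(0.10956) = 26.7 × (-2.2113) = -59.04 mV

-59.0 mV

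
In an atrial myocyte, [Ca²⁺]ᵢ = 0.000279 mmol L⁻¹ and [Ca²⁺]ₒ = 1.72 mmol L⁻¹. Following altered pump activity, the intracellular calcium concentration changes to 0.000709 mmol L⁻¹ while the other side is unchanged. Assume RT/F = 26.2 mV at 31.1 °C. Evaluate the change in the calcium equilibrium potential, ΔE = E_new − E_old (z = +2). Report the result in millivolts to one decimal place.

E_old = (26.2/2)·ln(1.72/0.000279) = 114.32 mV
E_new = (26.2/2)·ln(1.72/0.000709) = 102.10 mV
ΔE = 102.10 − (114.32) = -12.22 mV

-12.2 mV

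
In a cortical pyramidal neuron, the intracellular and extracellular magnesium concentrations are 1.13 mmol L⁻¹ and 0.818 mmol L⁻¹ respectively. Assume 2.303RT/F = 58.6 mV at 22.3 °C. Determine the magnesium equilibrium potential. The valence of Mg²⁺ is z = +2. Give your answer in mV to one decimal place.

-4.1 mV

E = (58.6/z) · log₁₀([Mg²⁺]_out/[Mg²⁺]_in) with z = +2.
= (58.6/2) · log₁₀(0.818/1.13) = 29.30 · log₁₀(0.7239)
= 29.30 · (-0.1403) = -4.11 mV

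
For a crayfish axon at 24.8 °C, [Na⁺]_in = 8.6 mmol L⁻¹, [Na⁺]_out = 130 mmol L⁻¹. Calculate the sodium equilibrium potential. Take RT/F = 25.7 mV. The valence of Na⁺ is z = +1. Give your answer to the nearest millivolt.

70 mV

E = (25.7/z) · ln([Na⁺]_out/[Na⁺]_in) with z = +1.
= (25.7/1) · ln(130/8.6) = 25.70 · ln(15.12)
= 25.70 · (2.7158) = 69.80 mV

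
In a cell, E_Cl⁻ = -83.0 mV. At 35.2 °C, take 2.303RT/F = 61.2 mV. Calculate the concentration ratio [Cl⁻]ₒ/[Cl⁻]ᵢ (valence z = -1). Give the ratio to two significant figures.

23

log₁₀([out]/[in]) = E·z/(61.2) = -83.0 × -1 / 61.2 = 1.3562
[out]/[in] = 10^(1.3562) = 22.71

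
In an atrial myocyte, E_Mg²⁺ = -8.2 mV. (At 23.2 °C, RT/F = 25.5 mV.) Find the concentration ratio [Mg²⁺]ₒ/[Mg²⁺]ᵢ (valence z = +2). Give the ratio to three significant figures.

ln([out]/[in]) = E·z/(25.5) = -8.2 × 2 / 25.5 = -0.6431
[out]/[in] = e^(-0.6431) = 0.5256

0.526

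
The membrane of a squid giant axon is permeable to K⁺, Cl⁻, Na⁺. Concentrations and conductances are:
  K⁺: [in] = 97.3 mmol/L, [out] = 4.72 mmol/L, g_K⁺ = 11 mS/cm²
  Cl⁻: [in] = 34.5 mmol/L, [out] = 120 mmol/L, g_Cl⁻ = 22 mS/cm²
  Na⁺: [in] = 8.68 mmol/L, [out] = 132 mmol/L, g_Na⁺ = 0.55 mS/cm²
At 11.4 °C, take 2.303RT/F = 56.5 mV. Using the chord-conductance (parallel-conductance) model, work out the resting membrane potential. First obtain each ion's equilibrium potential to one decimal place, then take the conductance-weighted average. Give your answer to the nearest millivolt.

-43 mV

E_K⁺ = (56.5/1)·log₁₀(4.72/97.3) = -74.3 mV
E_Cl⁻ = (56.5/-1)·log₁₀(120/34.5) = -30.6 mV
E_Na⁺ = (56.5/1)·log₁₀(132/8.68) = 66.8 mV
Vm = (Σ gᵢEᵢ)/(Σ gᵢ) = (11·-74.3 + 22·-30.6 + 0.55·66.8) / (11 + 22 + 0.55)
= -1453.76 / 33.55 = -43.33 mV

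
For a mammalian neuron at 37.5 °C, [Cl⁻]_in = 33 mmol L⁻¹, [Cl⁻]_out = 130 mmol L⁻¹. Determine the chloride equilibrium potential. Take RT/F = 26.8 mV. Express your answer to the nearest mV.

-37 mV

E = (26.8/z) · ln([Cl⁻]_out/[Cl⁻]_in) with z = -1.
For an anion, dividing by z = -1 reverses the sign.
= (26.8/-1) · ln(130/33) = -26.80 · ln(3.939)
= -26.80 · (1.3710) = -36.74 mV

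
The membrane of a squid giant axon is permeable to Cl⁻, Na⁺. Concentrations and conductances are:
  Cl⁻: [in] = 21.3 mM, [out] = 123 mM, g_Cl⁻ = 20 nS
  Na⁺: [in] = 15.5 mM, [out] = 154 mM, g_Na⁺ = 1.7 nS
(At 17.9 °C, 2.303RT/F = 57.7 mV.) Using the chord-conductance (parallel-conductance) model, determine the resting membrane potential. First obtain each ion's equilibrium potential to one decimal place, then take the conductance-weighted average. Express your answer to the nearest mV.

E_Cl⁻ = (57.7/-1)·log₁₀(123/21.3) = -43.9 mV
E_Na⁺ = (57.7/1)·log₁₀(154/15.5) = 57.5 mV
Vm = (Σ gᵢEᵢ)/(Σ gᵢ) = (20·-43.9 + 1.7·57.5) / (20 + 1.7)
= -780.25 / 21.7 = -35.96 mV

-36 mV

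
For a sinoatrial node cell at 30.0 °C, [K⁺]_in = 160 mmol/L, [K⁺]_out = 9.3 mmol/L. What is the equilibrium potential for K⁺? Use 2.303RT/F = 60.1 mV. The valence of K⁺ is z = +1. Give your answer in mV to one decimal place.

-74.3 mV

E = (60.1/z) · log₁₀([K⁺]_out/[K⁺]_in) with z = +1.
= (60.1/1) · log₁₀(9.3/160) = 60.10 · log₁₀(0.05813)
= 60.10 · (-1.2356) = -74.26 mV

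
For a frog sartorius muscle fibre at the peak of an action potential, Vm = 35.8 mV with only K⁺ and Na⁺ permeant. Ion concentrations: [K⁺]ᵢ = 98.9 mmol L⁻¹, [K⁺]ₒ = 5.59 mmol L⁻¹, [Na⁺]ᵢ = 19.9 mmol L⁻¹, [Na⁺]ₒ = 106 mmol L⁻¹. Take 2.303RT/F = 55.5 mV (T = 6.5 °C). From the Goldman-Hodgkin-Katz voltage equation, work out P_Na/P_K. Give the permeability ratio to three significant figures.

23.8

Let α = P_Na/P_K. GHK: Vm = 55.5·log₁₀[(Kₒ + α·Naₒ)/(Kᵢ + α·Naᵢ)].
10^(Vm/55.5) = 10^(35.8/55.5) = 4.4162
So 4.4162·(Kᵢ + α·Naᵢ) = Kₒ + α·Naₒ → α = (4.4162·98.9 − 5.59) / (106.0 − 4.4162·19.9)
α = (436.8 − 5.59) / (106.0 − 87.88) = 431.2/18.12 = 23.8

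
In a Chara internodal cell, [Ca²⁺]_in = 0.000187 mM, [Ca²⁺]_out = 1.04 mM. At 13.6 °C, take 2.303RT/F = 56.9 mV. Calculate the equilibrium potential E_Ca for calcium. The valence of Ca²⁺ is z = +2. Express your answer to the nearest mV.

E = (56.9/z) · log₁₀([Ca²⁺]_out/[Ca²⁺]_in) with z = +2.
= (56.9/2) · log₁₀(1.04/0.000187) = 28.45 · log₁₀(5561)
= 28.45 · (3.7452) = 106.55 mV

107 mV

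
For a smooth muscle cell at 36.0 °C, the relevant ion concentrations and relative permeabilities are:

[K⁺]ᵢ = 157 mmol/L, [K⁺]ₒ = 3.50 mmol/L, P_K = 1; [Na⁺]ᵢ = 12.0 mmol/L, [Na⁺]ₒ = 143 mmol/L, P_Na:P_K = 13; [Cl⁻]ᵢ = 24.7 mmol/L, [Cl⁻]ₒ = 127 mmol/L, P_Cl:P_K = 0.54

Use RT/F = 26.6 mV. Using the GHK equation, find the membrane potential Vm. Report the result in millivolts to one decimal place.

Vm = 26.6 · ln[(Σ P·[cation]ₒ + Σ P·[anion]ᵢ) / (Σ P·[cation]ᵢ + Σ P·[anion]ₒ)]
Numerator = 1×3.50 + 13×143 + 0.54×24.7 = 1876
Denominator = 1×157 + 13×12.0 + 0.54×127 = 381.6
Vm = 26.6 · ln(4.916) = 26.6 × (1.5925) = 42.36 mV

42.4 mV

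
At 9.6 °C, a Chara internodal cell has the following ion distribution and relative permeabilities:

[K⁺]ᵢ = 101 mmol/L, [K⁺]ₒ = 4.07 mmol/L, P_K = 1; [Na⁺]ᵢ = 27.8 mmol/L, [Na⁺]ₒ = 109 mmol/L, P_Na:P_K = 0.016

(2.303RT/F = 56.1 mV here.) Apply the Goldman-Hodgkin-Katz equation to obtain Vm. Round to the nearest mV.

-70 mV

Vm = 56.1 · log₁₀[(Σ P·[cation]ₒ + Σ P·[anion]ᵢ) / (Σ P·[cation]ᵢ + Σ P·[anion]ₒ)]
Numerator = 1×4.07 + 0.016×109 = 5.814
Denominator = 1×101 + 0.016×27.8 = 101.4
Vm = 56.1 · log₁₀(0.057312) = 56.1 × (-1.2418) = -69.66 mV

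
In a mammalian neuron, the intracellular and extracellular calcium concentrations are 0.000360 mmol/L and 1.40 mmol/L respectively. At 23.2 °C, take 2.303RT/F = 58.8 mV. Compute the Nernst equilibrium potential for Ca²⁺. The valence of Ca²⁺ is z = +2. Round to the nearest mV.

106 mV

E = (58.8/z) · log₁₀([Ca²⁺]_out/[Ca²⁺]_in) with z = +2.
= (58.8/2) · log₁₀(1.40/0.000360) = 29.40 · log₁₀(3889)
= 29.40 · (3.5898) = 105.54 mV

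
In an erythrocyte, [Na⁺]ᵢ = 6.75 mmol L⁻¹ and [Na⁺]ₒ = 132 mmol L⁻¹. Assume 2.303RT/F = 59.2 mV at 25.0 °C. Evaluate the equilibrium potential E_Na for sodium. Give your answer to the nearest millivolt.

E = (59.2/z) · log₁₀([Na⁺]_out/[Na⁺]_in) with z = +1.
= (59.2/1) · log₁₀(132/6.75) = 59.20 · log₁₀(19.56)
= 59.20 · (1.2913) = 76.44 mV

76 mV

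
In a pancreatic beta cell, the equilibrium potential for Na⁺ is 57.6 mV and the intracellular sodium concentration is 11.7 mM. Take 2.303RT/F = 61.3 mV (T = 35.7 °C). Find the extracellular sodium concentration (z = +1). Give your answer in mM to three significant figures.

Nernst: E = (61.3/1) · log₁₀([out]/[in]), so log₁₀([out]/[in]) = 57.6 × 1 / 61.3 = 0.9396.
[out]/[in] = 10^(0.9396) = 8.702.
[out] = 8.702 × 11.7 = 101.8 mM.

102 mM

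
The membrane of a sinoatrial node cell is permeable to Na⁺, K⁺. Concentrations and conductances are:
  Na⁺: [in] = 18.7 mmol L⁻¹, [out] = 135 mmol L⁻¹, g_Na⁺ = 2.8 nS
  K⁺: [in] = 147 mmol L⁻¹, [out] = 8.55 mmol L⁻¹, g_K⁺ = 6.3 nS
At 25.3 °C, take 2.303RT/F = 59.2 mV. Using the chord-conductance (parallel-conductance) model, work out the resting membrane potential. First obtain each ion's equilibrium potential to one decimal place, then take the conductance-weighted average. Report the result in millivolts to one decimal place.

-35.0 mV

E_Na⁺ = (59.2/1)·log₁₀(135/18.7) = 50.8 mV
E_K⁺ = (59.2/1)·log₁₀(8.55/147) = -73.1 mV
Vm = (Σ gᵢEᵢ)/(Σ gᵢ) = (2.8·50.8 + 6.3·-73.1) / (2.8 + 6.3)
= -318.29 / 9.1 = -34.98 mV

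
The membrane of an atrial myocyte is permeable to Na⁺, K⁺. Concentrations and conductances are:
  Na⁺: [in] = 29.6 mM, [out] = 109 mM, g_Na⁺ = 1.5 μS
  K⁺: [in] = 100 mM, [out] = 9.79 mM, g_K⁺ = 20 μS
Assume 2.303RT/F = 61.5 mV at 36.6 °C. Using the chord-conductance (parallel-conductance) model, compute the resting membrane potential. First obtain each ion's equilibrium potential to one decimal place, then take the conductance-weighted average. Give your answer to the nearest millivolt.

E_Na⁺ = (61.5/1)·log₁₀(109/29.6) = 34.8 mV
E_K⁺ = (61.5/1)·log₁₀(9.79/100) = -62.1 mV
Vm = (Σ gᵢEᵢ)/(Σ gᵢ) = (1.5·34.8 + 20·-62.1) / (1.5 + 20)
= -1189.80 / 21.5 = -55.34 mV

-55 mV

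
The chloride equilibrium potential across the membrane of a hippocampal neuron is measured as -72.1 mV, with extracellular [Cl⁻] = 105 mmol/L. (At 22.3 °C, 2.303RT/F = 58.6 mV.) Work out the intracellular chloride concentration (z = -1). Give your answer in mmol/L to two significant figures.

6.2 mmol/L

Nernst: E = (58.6/-1) · log₁₀([out]/[in]), so log₁₀([out]/[in]) = -72.1 × -1 / 58.6 = 1.2304.
[out]/[in] = 10^(1.2304) = 17.
[in] = 105 / 17 = 6.178 mmol/L.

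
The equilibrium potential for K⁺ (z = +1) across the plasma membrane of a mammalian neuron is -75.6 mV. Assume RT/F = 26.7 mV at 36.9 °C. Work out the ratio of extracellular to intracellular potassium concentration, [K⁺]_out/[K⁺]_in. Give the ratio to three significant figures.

ln([out]/[in]) = E·z/(26.7) = -75.6 × 1 / 26.7 = -2.8315
[out]/[in] = e^(-2.8315) = 0.05893

0.0589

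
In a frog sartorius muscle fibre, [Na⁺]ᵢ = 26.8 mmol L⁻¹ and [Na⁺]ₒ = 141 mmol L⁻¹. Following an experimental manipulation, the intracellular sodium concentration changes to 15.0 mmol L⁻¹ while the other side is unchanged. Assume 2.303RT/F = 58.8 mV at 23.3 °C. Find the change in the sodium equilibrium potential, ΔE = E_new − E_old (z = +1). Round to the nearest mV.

15 mV

E_old = (58.8/1)·log₁₀(141/26.8) = 42.40 mV
E_new = (58.8/1)·log₁₀(141/15.0) = 57.22 mV
ΔE = 57.22 − (42.40) = 14.82 mV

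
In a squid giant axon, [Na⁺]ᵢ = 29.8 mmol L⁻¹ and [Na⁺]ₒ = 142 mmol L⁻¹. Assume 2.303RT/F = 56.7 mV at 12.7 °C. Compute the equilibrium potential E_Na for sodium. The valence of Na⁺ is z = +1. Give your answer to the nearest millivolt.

38 mV

E = (56.7/z) · log₁₀([Na⁺]_out/[Na⁺]_in) with z = +1.
= (56.7/1) · log₁₀(142/29.8) = 56.70 · log₁₀(4.765)
= 56.70 · (0.6781) = 38.45 mV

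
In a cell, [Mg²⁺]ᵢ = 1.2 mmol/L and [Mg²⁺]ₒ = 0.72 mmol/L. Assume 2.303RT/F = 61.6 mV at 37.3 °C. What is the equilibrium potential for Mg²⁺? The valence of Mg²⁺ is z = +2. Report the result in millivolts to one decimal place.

-6.8 mV

E = (61.6/z) · log₁₀([Mg²⁺]_out/[Mg²⁺]_in) with z = +2.
= (61.6/2) · log₁₀(0.72/1.2) = 30.80 · log₁₀(0.6)
= 30.80 · (-0.2218) = -6.83 mV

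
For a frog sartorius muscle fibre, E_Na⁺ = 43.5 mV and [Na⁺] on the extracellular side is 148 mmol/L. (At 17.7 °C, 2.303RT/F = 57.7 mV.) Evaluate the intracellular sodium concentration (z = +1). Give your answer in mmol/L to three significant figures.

26.1 mmol/L

Nernst: E = (57.7/1) · log₁₀([out]/[in]), so log₁₀([out]/[in]) = 43.5 × 1 / 57.7 = 0.7539.
[out]/[in] = 10^(0.7539) = 5.674.
[in] = 148 / 5.674 = 26.08 mmol/L.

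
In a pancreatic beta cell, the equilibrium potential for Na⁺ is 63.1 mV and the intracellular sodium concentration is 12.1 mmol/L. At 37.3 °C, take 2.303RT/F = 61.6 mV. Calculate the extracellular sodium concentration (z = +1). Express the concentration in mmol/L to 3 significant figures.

128 mmol/L

Nernst: E = (61.6/1) · log₁₀([out]/[in]), so log₁₀([out]/[in]) = 63.1 × 1 / 61.6 = 1.0244.
[out]/[in] = 10^(1.0244) = 10.58.
[out] = 10.58 × 12.1 = 128 mmol/L.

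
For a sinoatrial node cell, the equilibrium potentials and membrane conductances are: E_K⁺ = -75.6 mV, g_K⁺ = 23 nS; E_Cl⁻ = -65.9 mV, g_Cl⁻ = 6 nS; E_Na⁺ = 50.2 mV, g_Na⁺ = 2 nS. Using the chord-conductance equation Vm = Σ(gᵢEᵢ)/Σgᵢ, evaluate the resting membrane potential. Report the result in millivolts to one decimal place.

Σ gᵢEᵢ = 23·(-75.6) + 6·(-65.9) + 2·(50.2) = -2033.80
Σ gᵢ = 23 + 6 + 2 = 31
Vm = -2033.80 / 31 = -65.61 mV

-65.6 mV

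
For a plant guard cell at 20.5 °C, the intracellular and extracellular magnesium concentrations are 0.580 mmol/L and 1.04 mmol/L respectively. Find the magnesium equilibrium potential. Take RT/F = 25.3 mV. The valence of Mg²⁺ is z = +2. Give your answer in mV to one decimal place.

E = (25.3/z) · ln([Mg²⁺]_out/[Mg²⁺]_in) with z = +2.
= (25.3/2) · ln(1.04/0.580) = 12.65 · ln(1.793)
= 12.65 · (0.5839) = 7.39 mV

7.4 mV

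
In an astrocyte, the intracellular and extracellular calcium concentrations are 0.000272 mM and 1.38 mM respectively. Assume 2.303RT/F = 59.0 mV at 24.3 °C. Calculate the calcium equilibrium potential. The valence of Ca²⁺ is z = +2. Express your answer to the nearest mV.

E = (59.0/z) · log₁₀([Ca²⁺]_out/[Ca²⁺]_in) with z = +2.
= (59.0/2) · log₁₀(1.38/0.000272) = 29.50 · log₁₀(5074)
= 29.50 · (3.7053) = 109.31 mV

109 mV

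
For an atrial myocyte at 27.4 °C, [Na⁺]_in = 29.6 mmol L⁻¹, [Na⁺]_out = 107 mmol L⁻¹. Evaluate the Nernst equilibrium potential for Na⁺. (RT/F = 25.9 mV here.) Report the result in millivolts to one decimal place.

33.3 mV

E = (25.9/z) · ln([Na⁺]_out/[Na⁺]_in) with z = +1.
= (25.9/1) · ln(107/29.6) = 25.90 · ln(3.615)
= 25.90 · (1.2851) = 33.28 mV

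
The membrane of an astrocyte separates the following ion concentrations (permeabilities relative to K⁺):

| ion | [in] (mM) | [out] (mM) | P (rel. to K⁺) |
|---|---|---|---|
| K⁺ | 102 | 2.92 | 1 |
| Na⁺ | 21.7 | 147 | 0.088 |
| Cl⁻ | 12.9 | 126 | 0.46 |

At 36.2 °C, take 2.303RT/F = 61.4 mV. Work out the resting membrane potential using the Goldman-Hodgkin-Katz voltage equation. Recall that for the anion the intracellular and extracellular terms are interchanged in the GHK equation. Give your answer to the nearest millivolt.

-53 mV

Vm = 61.4 · log₁₀[(Σ P·[cation]ₒ + Σ P·[anion]ᵢ) / (Σ P·[cation]ᵢ + Σ P·[anion]ₒ)]
Numerator = 1×2.92 + 0.088×147 + 0.46×12.9 = 21.79
Denominator = 1×102 + 0.088×21.7 + 0.46×126 = 161.9
Vm = 61.4 · log₁₀(0.13461) = 61.4 × (-0.8709) = -53.47 mV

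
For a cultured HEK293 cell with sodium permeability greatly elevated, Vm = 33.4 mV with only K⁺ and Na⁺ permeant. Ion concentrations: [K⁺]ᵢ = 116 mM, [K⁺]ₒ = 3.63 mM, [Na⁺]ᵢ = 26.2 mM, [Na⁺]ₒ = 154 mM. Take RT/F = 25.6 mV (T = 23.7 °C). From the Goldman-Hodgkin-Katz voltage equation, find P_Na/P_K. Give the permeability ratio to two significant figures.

Let α = P_Na/P_K. GHK: Vm = 25.6·ln[(Kₒ + α·Naₒ)/(Kᵢ + α·Naᵢ)].
e^(Vm/25.6) = e^(33.4/25.6) = 3.6865
So 3.6865·(Kᵢ + α·Naᵢ) = Kₒ + α·Naₒ → α = (3.6865·116.0 − 3.63) / (154.0 − 3.6865·26.2)
α = (427.6 − 3.63) / (154.0 − 96.59) = 424/57.41 = 7.385

7.4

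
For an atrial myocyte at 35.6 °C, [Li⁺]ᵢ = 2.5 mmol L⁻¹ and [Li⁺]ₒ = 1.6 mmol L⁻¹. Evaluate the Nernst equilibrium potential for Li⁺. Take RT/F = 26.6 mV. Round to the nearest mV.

-12 mV

E = (26.6/z) · ln([Li⁺]_out/[Li⁺]_in) with z = +1.
= (26.6/1) · ln(1.6/2.5) = 26.60 · ln(0.64)
= 26.60 · (-0.4463) = -11.87 mV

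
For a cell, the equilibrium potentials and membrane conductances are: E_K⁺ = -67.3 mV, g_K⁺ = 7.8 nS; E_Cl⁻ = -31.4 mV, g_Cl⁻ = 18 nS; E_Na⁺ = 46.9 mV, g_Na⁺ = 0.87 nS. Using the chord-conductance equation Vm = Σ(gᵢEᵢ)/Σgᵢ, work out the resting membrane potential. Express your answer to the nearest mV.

-39 mV

Σ gᵢEᵢ = 7.8·(-67.3) + 18·(-31.4) + 0.87·(46.9) = -1049.34
Σ gᵢ = 7.8 + 18 + 0.87 = 26.67
Vm = -1049.34 / 26.67 = -39.35 mV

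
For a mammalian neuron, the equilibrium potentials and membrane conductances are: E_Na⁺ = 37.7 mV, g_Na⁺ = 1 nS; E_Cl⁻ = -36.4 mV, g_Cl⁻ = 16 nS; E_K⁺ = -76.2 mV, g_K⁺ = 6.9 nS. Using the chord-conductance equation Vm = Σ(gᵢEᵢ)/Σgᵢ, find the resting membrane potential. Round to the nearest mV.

Σ gᵢEᵢ = 1·(37.7) + 16·(-36.4) + 6.9·(-76.2) = -1070.48
Σ gᵢ = 1 + 16 + 6.9 = 23.9
Vm = -1070.48 / 23.9 = -44.79 mV

-45 mV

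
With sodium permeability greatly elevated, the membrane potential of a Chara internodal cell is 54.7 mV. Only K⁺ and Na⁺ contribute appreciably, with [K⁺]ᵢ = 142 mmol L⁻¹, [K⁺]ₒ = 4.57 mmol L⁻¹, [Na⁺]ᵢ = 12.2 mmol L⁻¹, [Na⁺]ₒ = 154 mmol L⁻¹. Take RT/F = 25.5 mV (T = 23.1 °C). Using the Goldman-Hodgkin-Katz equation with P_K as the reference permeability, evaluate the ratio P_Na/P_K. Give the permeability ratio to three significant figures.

24.3

Let α = P_Na/P_K. GHK: Vm = 25.5·ln[(Kₒ + α·Naₒ)/(Kᵢ + α·Naᵢ)].
e^(Vm/25.5) = e^(54.7/25.5) = 8.5429
So 8.5429·(Kᵢ + α·Naᵢ) = Kₒ + α·Naₒ → α = (8.5429·142.0 − 4.57) / (154.0 − 8.5429·12.2)
α = (1213 − 4.57) / (154.0 − 104.2) = 1209/49.78 = 24.28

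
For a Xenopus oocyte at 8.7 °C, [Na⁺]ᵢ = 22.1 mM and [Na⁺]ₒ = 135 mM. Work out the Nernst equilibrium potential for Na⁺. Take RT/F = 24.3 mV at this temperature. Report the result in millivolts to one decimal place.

E = (24.3/z) · ln([Na⁺]_out/[Na⁺]_in) with z = +1.
= (24.3/1) · ln(135/22.1) = 24.30 · ln(6.109)
= 24.30 · (1.8097) = 43.98 mV

44.0 mV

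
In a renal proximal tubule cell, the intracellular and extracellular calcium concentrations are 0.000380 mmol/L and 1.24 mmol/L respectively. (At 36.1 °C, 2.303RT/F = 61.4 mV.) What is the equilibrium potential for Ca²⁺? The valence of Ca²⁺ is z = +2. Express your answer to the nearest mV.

108 mV

E = (61.4/z) · log₁₀([Ca²⁺]_out/[Ca²⁺]_in) with z = +2.
= (61.4/2) · log₁₀(1.24/0.000380) = 30.70 · log₁₀(3263)
= 30.70 · (3.5136) = 107.87 mV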